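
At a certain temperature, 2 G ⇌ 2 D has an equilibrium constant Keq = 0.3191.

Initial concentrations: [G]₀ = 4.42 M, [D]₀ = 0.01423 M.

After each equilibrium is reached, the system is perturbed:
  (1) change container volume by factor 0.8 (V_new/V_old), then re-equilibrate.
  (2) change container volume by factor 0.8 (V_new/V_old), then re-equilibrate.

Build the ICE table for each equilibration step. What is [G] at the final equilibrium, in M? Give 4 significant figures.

[G]_eq = 4.427 M

Q₀ = 1.0365e-05 vs Keq = 0.3191 ⇒ Q<K, forward
Step 1:
                   G          D
  Initial       4.42    0.01423
  Change      -1.586      1.586
  Equil        2.834      1.601
  solve Keq expr → x = 0.7932; check Q = 0.3191
Then change container volume by factor 0.8 (V_new/V_old).
Step 2:
                   G          D
  Initial      3.542      2.001
  Change           0          0
  Equil        3.542      2.001
  solve Keq expr → x = 0; check Q = 0.3191
Then change container volume by factor 0.8 (V_new/V_old).
Step 3:
                   G          D
  Initial      4.427      2.501
  Change           0          0
  Equil        4.427      2.501
  solve Keq expr → x = 0; check Q = 0.3191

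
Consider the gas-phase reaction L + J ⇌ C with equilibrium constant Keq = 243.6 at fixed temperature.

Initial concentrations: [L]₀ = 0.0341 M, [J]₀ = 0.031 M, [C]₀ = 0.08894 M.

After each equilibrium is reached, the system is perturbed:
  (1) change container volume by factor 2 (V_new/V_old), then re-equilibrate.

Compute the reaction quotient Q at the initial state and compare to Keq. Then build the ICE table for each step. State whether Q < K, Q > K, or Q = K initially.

Q₀ = 84.14; Q < K (proceeds forward)

Q₀ = 84.14 vs Keq = 243.6 ⇒ Q<K, forward
Step 1:
                  L         J         C
  I          0.0341     0.031   0.08894
  C        -0.01212  -0.01212   0.01212
  E         0.02198   0.01888    0.1011
  solve Keq expr → x = 0.01212; check Q = 243.6
Then change container volume by factor 2 (V_new/V_old).
Step 2:
                  L         J         C
  I         0.01099  0.009439   0.05053
  C        0.003677  0.003677 -0.003677
  E         0.01467   0.01312   0.04685
  solve Keq expr → x = -0.003677; check Q = 243.6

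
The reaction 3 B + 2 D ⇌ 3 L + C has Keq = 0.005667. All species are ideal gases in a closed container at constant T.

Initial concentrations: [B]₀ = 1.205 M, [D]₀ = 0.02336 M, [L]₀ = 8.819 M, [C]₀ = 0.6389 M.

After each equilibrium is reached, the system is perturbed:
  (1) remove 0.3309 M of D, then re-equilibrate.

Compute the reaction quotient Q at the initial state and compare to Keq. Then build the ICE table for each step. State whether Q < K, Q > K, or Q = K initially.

Q₀ = 4.5897e+05 vs Keq = 0.005667 ⇒ Q>K, reverse
Step 1:
                    B           D           L           C
  I             1.205     0.02336       8.819      0.6389
  C             1.914       1.276      -1.914      -0.638
  E             3.119       1.299       6.905  8.8191e-04
  solve Keq expr → x = -0.638; check Q = 0.005667
Then remove 0.3309 M of D.
Step 2:
                    B           D           L           C
  I             3.119      0.9685       6.905  8.8191e-04
  C          0.001171  7.8077e-04   -0.001171 -3.9038e-04
  E              3.12      0.9693       6.904  4.9153e-04
  solve Keq expr → x = -3.9038e-04; check Q = 0.005667

Q₀ = 4.5897e+05; Q > K (proceeds reverse)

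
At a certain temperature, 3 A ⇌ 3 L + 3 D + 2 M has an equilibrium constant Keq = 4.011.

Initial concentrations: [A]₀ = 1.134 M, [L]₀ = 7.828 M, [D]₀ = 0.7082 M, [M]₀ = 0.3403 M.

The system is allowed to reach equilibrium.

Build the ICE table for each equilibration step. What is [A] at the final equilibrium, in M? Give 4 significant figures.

[A]_eq = 1.236 M

Q₀ = 13.53 vs Keq = 4.011 ⇒ Q>K, reverse
Step 1:
                  A         L         D         M
  Initial     1.134     7.828    0.7082    0.3403
  Change     0.1025   -0.1025   -0.1025   -0.0683
  Equil       1.236     7.726    0.6057     0.272
  solve Keq expr → x = -0.03415; check Q = 4.011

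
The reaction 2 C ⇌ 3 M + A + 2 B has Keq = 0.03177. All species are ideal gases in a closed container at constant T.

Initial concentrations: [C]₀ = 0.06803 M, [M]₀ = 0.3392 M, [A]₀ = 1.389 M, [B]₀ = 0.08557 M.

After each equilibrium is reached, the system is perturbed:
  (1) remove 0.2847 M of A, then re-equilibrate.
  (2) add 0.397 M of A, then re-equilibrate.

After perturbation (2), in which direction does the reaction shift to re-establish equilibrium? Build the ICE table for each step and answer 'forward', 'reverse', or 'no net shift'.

Direction: reverse

Q₀ = 0.08577 vs Keq = 0.03177 ⇒ Q>K, reverse
Step 1:
                    C           M           A           B
  Initial     0.06803      0.3392       1.389     0.08557
  Change      0.01497    -0.02245   -0.007484    -0.01497
  Equil         0.083      0.3167       1.382      0.0706
  solve Keq expr → x = -0.007484; check Q = 0.03177
Then remove 0.2847 M of A.
Step 2:
                    C           M           A           B
  Initial       0.083      0.3167       1.097      0.0706
  Change    -0.003454    0.005181    0.001727    0.003454
  Equil       0.07954      0.3219       1.099     0.07406
  solve Keq expr → x = 0.001727; check Q = 0.03177
Then add 0.397 M of A.
Step 3:
                    C           M           A           B
  Initial     0.07954      0.3219       1.496     0.07406
  Change     0.004619   -0.006928   -0.002309   -0.004619
  Equil       0.08416       0.315       1.493     0.06944
  solve Keq expr → x = -0.002309; check Q = 0.03177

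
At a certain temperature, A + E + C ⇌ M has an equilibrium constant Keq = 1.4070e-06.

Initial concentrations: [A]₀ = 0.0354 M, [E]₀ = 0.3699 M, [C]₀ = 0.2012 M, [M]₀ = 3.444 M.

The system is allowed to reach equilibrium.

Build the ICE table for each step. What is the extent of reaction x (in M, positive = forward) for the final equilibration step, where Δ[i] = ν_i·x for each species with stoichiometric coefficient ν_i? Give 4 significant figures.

Q₀ = 1307 vs Keq = 1.4070e-06 ⇒ Q>K, reverse
Step 1:
                  A         E         C         M
  I          0.0354    0.3699    0.2012     3.444
  C           3.444     3.444     3.444    -3.444
  E           3.479     3.814     3.645 6.8056e-05
  solve Keq expr → x = -3.444; check Q = 1.4070e-06

x = -3.444 M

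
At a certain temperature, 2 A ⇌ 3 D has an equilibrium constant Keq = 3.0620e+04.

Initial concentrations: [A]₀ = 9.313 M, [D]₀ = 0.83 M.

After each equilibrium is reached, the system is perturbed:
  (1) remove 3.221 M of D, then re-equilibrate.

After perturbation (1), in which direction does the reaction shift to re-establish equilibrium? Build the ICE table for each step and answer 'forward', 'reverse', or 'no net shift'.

Direction: forward

Q₀ = 0.006593 vs Keq = 3.0620e+04 ⇒ Q<K, forward
Step 1:
                  A         D
  I           9.313      0.83
  C          -9.003      13.5
  E          0.3101     14.33
  solve Keq expr → x = 4.501; check Q = 3.0620e+04
Then remove 3.221 M of D.
Step 2:
                  A         D
  I          0.3101     11.11
  C        -0.09437    0.1415
  E          0.2158     11.25
  solve Keq expr → x = 0.04718; check Q = 3.0620e+04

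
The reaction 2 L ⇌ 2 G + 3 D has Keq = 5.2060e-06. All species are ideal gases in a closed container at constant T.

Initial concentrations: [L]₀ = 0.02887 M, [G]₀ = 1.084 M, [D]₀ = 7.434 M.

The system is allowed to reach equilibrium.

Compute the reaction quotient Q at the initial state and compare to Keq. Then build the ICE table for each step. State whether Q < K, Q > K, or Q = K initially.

Q₀ = 5.7921e+05 vs Keq = 5.2060e-06 ⇒ Q>K, reverse
Step 1:
                    L           G           D
  I           0.02887       1.084       7.434
  C             1.084      -1.084      -1.626
  E             1.113  1.8137e-04       5.808
  solve Keq expr → x = -0.5419; check Q = 5.2060e-06

Q₀ = 5.7921e+05; Q > K (proceeds reverse)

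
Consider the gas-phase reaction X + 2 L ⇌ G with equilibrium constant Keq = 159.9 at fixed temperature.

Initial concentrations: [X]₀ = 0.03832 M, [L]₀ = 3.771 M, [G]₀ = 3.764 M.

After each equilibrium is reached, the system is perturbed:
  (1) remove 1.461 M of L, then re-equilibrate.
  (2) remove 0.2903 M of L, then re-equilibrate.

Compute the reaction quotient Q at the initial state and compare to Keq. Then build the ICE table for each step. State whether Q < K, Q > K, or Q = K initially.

Q₀ = 6.907; Q < K (proceeds forward)

Q₀ = 6.907 vs Keq = 159.9 ⇒ Q<K, forward
Step 1:
                    X           L           G
  Initial     0.03832       3.771       3.764
  Change     -0.03658    -0.07316     0.03658
  Equil      0.001738       3.698       3.801
  solve Keq expr → x = 0.03658; check Q = 159.9
Then remove 1.461 M of L.
Step 2:
                    X           L           G
  Initial    0.001738       2.237       3.801
  Change     0.002983    0.005967   -0.002983
  Equil      0.004721       2.243       3.798
  solve Keq expr → x = -0.002983; check Q = 159.9
Then remove 0.2903 M of L.
Step 3:
                    X           L           G
  Initial    0.004721       1.953       3.798
  Change     0.001487    0.002974   -0.001487
  Equil      0.006208       1.955       3.796
  solve Keq expr → x = -0.001487; check Q = 159.9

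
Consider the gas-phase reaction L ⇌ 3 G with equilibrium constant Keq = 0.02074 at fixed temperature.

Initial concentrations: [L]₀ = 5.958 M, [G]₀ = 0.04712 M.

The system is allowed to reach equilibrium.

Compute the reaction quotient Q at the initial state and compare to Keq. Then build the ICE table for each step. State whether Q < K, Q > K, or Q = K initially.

Q₀ = 1.7560e-05 vs Keq = 0.02074 ⇒ Q<K, forward
Step 1:
                   L          G
  Initial      5.958    0.04712
  Change     -0.1489     0.4468
  Equil        5.809     0.4939
  solve Keq expr → x = 0.1489; check Q = 0.02074

Q₀ = 1.7560e-05; Q < K (proceeds forward)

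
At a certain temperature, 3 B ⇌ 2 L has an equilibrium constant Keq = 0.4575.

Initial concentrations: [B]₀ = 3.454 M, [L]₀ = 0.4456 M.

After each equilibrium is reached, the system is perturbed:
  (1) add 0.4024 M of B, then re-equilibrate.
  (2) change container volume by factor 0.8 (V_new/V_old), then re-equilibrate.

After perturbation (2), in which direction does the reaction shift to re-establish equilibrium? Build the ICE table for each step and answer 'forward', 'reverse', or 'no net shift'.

Direction: forward

Q₀ = 0.004819 vs Keq = 0.4575 ⇒ Q<K, forward
Step 1:
                  B         L
  I           3.454    0.4456
  C          -1.696     1.131
  E           1.758     1.576
  solve Keq expr → x = 0.5654; check Q = 0.4575
Then add 0.4024 M of B.
Step 2:
                  B         L
  I            2.16     1.576
  C         -0.2707    0.1805
  E            1.89     1.757
  solve Keq expr → x = 0.09023; check Q = 0.4575
Then change container volume by factor 0.8 (V_new/V_old).
Step 3:
                  B         L
  I           2.362     2.196
  C         -0.1175   0.07832
  E           2.244     2.274
  solve Keq expr → x = 0.03916; check Q = 0.4575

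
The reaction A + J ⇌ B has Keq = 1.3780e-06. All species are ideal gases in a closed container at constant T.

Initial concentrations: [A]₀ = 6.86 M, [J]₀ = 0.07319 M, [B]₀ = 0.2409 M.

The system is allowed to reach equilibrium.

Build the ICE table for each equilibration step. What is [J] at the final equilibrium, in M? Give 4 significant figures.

[J]_eq = 0.3141 M

Q₀ = 0.4798 vs Keq = 1.3780e-06 ⇒ Q>K, reverse
Step 1:
                   A          J          B
  I             6.86    0.07319     0.2409
  C           0.2409     0.2409    -0.2409
  E            7.101     0.3141 3.0734e-06
  solve Keq expr → x = -0.2409; check Q = 1.3780e-06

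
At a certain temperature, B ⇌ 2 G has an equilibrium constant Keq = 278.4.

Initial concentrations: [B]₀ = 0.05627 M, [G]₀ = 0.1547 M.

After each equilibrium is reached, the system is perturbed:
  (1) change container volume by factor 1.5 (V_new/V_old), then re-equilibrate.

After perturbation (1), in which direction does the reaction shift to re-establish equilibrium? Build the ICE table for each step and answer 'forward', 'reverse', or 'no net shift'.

Direction: forward

Q₀ = 0.4253 vs Keq = 278.4 ⇒ Q<K, forward
Step 1:
                    B           G
  Initial     0.05627      0.1547
  Change     -0.05601       0.112
  Equil    2.5555e-04      0.2667
  solve Keq expr → x = 0.05601; check Q = 278.4
Then change container volume by factor 1.5 (V_new/V_old).
Step 2:
                    B           G
  Initial  1.7036e-04      0.1778
  Change  -5.6643e-05  1.1329e-04
  Equil    1.1372e-04      0.1779
  solve Keq expr → x = 5.6643e-05; check Q = 278.4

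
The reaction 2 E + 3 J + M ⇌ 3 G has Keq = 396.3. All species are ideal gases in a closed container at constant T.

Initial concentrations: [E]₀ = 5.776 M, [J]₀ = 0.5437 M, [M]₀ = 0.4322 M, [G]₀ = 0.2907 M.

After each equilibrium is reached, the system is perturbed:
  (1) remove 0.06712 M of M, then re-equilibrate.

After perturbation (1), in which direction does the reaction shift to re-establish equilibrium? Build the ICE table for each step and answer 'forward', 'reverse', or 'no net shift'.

Q₀ = 0.0106 vs Keq = 396.3 ⇒ Q<K, forward
Step 1:
                  E         J         M         G
  Initial     5.776    0.5437    0.4322    0.2907
  Change     -0.327   -0.4905   -0.1635    0.4905
  Equil       5.449   0.05322    0.2687    0.7812
  solve Keq expr → x = 0.1635; check Q = 396.3
Then remove 0.06712 M of M.
Step 2:
                  E         J         M         G
  Initial     5.449   0.05322    0.2016    0.7812
  Change   0.003209  0.004814  0.001605 -0.004814
  Equil       5.452   0.05804    0.2032    0.7764
  solve Keq expr → x = -0.001605; check Q = 396.3

Direction: reverse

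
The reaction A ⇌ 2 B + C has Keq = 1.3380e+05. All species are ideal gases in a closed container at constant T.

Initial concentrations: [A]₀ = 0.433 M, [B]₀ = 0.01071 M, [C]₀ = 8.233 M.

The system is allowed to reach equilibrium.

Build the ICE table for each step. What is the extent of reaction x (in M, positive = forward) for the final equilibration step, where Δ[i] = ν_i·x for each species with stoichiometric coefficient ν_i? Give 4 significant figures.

x = 0.433 M

Q₀ = 0.002181 vs Keq = 1.3380e+05 ⇒ Q<K, forward
Step 1:
                   A          B          C
  I            0.433    0.01071      8.233
  C           -0.433     0.8659      0.433
  E       4.9771e-05     0.8766      8.666
  solve Keq expr → x = 0.433; check Q = 1.3380e+05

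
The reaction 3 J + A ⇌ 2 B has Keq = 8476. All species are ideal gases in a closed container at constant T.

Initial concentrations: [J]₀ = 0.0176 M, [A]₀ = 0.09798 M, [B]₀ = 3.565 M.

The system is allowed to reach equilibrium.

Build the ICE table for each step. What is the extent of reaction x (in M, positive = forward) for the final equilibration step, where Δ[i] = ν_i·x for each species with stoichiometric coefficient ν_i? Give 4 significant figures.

Q₀ = 2.3793e+07 vs Keq = 8476 ⇒ Q>K, reverse
Step 1:
                    J           A           B
  Initial      0.0176     0.09798       3.565
  Change        0.188     0.06266     -0.1253
  Equil        0.2056      0.1606        3.44
  solve Keq expr → x = -0.06266; check Q = 8476

x = -0.06266 M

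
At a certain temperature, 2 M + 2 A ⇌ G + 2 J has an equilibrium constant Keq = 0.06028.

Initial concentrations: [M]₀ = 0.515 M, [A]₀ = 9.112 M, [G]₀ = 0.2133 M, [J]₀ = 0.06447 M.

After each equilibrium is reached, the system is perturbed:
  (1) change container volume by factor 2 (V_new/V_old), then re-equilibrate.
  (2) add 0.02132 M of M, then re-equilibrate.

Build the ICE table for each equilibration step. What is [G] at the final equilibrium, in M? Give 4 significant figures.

Q₀ = 4.0259e-05 vs Keq = 0.06028 ⇒ Q<K, forward
Step 1:
                  M         A         G         J
  Initial     0.515     9.112    0.2133   0.06447
  Change    -0.3824   -0.3824    0.1912    0.3824
  Equil      0.1326      8.73    0.4045    0.4469
  solve Keq expr → x = 0.1912; check Q = 0.06028
Then change container volume by factor 2 (V_new/V_old).
Step 2:
                  M         A         G         J
  Initial    0.0663     4.365    0.2022    0.2234
  Change    0.01775   0.01775 -0.008877  -0.01775
  Equil     0.08406     4.383    0.1934    0.2057
  solve Keq expr → x = -0.008877; check Q = 0.06028
Then add 0.02132 M of M.
Step 3:
                  M         A         G         J
  Initial    0.1054     4.383    0.1934    0.2057
  Change    -0.0138   -0.0138  0.006902    0.0138
  Equil     0.09157     4.369    0.2003    0.2195
  solve Keq expr → x = 0.006902; check Q = 0.06028

[G]_eq = 0.2003 M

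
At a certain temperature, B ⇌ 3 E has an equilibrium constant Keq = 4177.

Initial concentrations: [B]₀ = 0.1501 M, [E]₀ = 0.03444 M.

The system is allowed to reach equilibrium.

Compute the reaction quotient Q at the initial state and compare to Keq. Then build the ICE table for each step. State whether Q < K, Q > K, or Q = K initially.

Q₀ = 2.7215e-04 vs Keq = 4177 ⇒ Q<K, forward
Step 1:
                   B          E
  init        0.1501    0.03444
  Δ          -0.1501     0.4502
  eq      2.7255e-05     0.4847
  solve Keq expr → x = 0.1501; check Q = 4177

Q₀ = 2.7215e-04; Q < K (proceeds forward)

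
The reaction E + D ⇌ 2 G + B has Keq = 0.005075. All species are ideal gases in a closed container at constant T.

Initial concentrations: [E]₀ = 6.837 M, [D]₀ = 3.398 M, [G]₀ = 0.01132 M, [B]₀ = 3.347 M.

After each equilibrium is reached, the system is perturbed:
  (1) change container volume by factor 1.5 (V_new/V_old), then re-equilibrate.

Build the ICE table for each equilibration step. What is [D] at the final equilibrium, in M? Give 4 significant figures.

[D]_eq = 2.195 M

Q₀ = 1.8461e-05 vs Keq = 0.005075 ⇒ Q<K, forward
Step 1:
                    E           D           G           B
  init          6.837       3.398     0.01132       3.347
  Δ          -0.08527    -0.08527      0.1705     0.08527
  eq            6.752       3.313      0.1819       3.432
  solve Keq expr → x = 0.08527; check Q = 0.005075
Then change container volume by factor 1.5 (V_new/V_old).
Step 2:
                    E           D           G           B
  init          4.501       2.208      0.1212       2.288
  Δ          -0.01309    -0.01309     0.02617     0.01309
  eq            4.488       2.195      0.1474       2.301
  solve Keq expr → x = 0.01309; check Q = 0.005075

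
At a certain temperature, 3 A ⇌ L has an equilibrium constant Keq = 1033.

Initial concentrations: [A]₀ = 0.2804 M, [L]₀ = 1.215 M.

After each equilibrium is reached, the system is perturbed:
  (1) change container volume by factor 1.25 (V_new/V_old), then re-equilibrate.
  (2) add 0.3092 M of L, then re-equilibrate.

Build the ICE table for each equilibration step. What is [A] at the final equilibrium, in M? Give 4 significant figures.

Q₀ = 55.11 vs Keq = 1033 ⇒ Q<K, forward
Step 1:
                    A           L
  Initial      0.2804       1.215
  Change      -0.1732     0.05773
  Equil        0.1072       1.273
  solve Keq expr → x = 0.05773; check Q = 1033
Then change container volume by factor 1.25 (V_new/V_old).
Step 2:
                    A           L
  Initial     0.08576       1.018
  Change      0.01361   -0.004536
  Equil       0.09937       1.014
  solve Keq expr → x = -0.004536; check Q = 1033
Then add 0.3092 M of L.
Step 3:
                    A           L
  Initial     0.09937       1.323
  Change     0.009138   -0.003046
  Equil        0.1085        1.32
  solve Keq expr → x = -0.003046; check Q = 1033

[A]_eq = 0.1085 M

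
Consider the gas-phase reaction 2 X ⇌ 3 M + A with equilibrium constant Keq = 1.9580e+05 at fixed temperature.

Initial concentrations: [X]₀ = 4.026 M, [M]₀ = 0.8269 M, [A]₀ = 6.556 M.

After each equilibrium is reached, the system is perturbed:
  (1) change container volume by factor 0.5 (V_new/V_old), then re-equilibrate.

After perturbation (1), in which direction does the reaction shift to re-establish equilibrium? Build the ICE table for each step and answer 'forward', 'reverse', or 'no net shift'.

Q₀ = 0.2287 vs Keq = 1.9580e+05 ⇒ Q<K, forward
Step 1:
                    X           M           A
  Initial       4.026      0.8269       6.556
  Change       -3.912       5.868       1.956
  Equil        0.1142       6.695       8.512
  solve Keq expr → x = 1.956; check Q = 1.9580e+05
Then change container volume by factor 0.5 (V_new/V_old).
Step 2:
                    X           M           A
  Initial      0.2284       13.39       17.02
  Change       0.2109     -0.3164     -0.1055
  Equil        0.4394       13.07       16.92
  solve Keq expr → x = -0.1055; check Q = 1.9580e+05

Direction: reverse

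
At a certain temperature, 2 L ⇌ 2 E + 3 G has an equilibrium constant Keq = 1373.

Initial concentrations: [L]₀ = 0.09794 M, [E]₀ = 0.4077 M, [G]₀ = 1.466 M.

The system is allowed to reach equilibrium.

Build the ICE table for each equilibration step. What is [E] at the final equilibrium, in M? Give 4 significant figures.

Q₀ = 54.6 vs Keq = 1373 ⇒ Q<K, forward
Step 1:
                    L           E           G
  init        0.09794      0.4077       1.466
  Δ          -0.07234     0.07234      0.1085
  eq           0.0256        0.48       1.575
  solve Keq expr → x = 0.03617; check Q = 1373

[E]_eq = 0.48 M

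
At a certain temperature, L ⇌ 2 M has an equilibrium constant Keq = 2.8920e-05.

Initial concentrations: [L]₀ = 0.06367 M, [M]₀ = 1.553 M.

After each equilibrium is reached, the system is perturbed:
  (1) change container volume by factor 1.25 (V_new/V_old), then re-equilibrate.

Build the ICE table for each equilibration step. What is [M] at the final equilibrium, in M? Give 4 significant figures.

[M]_eq = 0.004402 M

Q₀ = 37.88 vs Keq = 2.8920e-05 ⇒ Q>K, reverse
Step 1:
                   L          M
  init       0.06367      1.553
  Δ            0.774     -1.548
  eq          0.8377   0.004922
  solve Keq expr → x = -0.774; check Q = 2.8920e-05
Then change container volume by factor 1.25 (V_new/V_old).
Step 2:
                   L          M
  init        0.6702   0.003938
  Δ       -2.3201e-04 4.6401e-04
  eq          0.6699   0.004402
  solve Keq expr → x = 2.3201e-04; check Q = 2.8920e-05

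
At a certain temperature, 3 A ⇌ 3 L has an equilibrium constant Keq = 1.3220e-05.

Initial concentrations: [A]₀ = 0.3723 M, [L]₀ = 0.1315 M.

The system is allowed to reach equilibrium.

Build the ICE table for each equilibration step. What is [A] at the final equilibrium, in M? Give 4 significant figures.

[A]_eq = 0.4922 M

Q₀ = 0.04407 vs Keq = 1.3220e-05 ⇒ Q>K, reverse
Step 1:
                   A          L
  init        0.3723     0.1315
  Δ           0.1199    -0.1199
  eq          0.4922    0.01164
  solve Keq expr → x = -0.03995; check Q = 1.3220e-05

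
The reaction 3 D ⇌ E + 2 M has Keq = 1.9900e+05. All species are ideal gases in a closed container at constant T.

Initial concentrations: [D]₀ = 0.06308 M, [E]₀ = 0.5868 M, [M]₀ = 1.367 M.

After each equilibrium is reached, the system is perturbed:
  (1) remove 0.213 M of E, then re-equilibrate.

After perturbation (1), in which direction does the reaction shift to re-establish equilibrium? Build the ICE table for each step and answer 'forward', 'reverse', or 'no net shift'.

Q₀ = 4369 vs Keq = 1.9900e+05 ⇒ Q<K, forward
Step 1:
                  D         E         M
  I         0.06308    0.5868     1.367
  C        -0.04501     0.015   0.03001
  E         0.01807    0.6018     1.397
  solve Keq expr → x = 0.015; check Q = 1.9900e+05
Then remove 0.213 M of E.
Step 2:
                  D         E         M
  I         0.01807    0.3888     1.397
  C       -0.002426 8.0869e-04  0.001617
  E         0.01565    0.3896     1.399
  solve Keq expr → x = 8.0869e-04; check Q = 1.9900e+05

Direction: forward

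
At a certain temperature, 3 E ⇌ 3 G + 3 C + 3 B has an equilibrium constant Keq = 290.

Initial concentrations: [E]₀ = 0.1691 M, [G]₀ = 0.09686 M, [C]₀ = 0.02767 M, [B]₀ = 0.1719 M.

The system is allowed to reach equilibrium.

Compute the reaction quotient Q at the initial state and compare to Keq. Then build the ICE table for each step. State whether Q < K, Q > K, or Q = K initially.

Q₀ = 2.0224e-08 vs Keq = 290 ⇒ Q<K, forward
Step 1:
                  E         G         C         B
  I          0.1691   0.09686   0.02767    0.1719
  C         -0.1665    0.1665    0.1665    0.1665
  E        0.002614    0.2633    0.1942    0.3384
  solve Keq expr → x = 0.0555; check Q = 290

Q₀ = 2.0224e-08; Q < K (proceeds forward)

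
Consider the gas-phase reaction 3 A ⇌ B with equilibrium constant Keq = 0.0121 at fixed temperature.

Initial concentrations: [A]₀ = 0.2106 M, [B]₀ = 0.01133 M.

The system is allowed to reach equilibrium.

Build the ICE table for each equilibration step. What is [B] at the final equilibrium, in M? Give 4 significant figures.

[B]_eq = 1.7591e-04 M

Q₀ = 1.213 vs Keq = 0.0121 ⇒ Q>K, reverse
Step 1:
                  A         B
  I          0.2106   0.01133
  C         0.03346  -0.01115
  E          0.2441 1.7591e-04
  solve Keq expr → x = -0.01115; check Q = 0.0121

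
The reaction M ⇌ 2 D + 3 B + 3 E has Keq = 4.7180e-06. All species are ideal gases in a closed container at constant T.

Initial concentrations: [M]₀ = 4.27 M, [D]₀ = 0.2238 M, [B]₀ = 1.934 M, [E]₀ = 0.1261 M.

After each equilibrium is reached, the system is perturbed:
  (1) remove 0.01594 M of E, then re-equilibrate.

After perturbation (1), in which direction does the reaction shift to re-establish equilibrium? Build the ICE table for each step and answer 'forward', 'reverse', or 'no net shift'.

Direction: forward

Q₀ = 1.7014e-04 vs Keq = 4.7180e-06 ⇒ Q>K, reverse
Step 1:
                    M           D           B           E
  Initial        4.27      0.2238       1.934      0.1261
  Change      0.02616    -0.05233    -0.07849    -0.07849
  Equil         4.296      0.1715       1.856     0.04761
  solve Keq expr → x = -0.02616; check Q = 4.7180e-06
Then remove 0.01594 M of E.
Step 2:
                    M           D           B           E
  Initial       4.296      0.1715       1.856     0.03167
  Change    -0.004645     0.00929     0.01394     0.01394
  Equil         4.292      0.1808       1.869      0.0456
  solve Keq expr → x = 0.004645; check Q = 4.7180e-06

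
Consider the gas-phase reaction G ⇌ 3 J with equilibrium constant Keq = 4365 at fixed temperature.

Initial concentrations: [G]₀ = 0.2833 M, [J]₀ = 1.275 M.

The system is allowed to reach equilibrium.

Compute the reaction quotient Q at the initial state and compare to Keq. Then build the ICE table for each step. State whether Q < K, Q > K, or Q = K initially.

Q₀ = 7.316; Q < K (proceeds forward)

Q₀ = 7.316 vs Keq = 4365 ⇒ Q<K, forward
Step 1:
                   G          J
  init        0.2833      1.275
  Δ          -0.2811     0.8434
  eq        0.002178      2.118
  solve Keq expr → x = 0.2811; check Q = 4365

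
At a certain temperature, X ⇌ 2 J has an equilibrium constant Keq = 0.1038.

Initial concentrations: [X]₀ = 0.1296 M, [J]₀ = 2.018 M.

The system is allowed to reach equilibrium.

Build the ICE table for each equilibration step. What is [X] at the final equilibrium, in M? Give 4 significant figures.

[X]_eq = 0.9792 M

Q₀ = 31.42 vs Keq = 0.1038 ⇒ Q>K, reverse
Step 1:
                    X           J
  init         0.1296       2.018
  Δ            0.8496      -1.699
  eq           0.9792      0.3188
  solve Keq expr → x = -0.8496; check Q = 0.1038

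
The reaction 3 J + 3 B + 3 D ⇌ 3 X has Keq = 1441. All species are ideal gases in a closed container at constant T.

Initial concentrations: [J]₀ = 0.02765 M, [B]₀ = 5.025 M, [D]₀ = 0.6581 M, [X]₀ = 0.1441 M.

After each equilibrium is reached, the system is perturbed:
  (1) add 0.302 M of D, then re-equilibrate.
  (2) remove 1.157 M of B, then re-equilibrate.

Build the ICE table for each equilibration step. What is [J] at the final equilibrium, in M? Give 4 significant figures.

[J]_eq = 0.004122 M

Q₀ = 3.914 vs Keq = 1441 ⇒ Q<K, forward
Step 1:
                   J          B          D          X
  init       0.02765      5.025     0.6581     0.1441
  Δ         -0.02299   -0.02299   -0.02299    0.02299
  eq        0.004657      5.002     0.6351     0.1671
  solve Keq expr → x = 0.007664; check Q = 1441
Then add 0.302 M of D.
Step 2:
                   J          B          D          X
  init      0.004657      5.002     0.9371     0.1671
  Δ        -0.001467  -0.001467  -0.001467   0.001467
  eq         0.00319      5.001     0.9356     0.1686
  solve Keq expr → x = 4.8903e-04; check Q = 1441
Then remove 1.157 M of B.
Step 3:
                   J          B          D          X
  init       0.00319      3.844     0.9356     0.1686
  Δ       9.3211e-04 9.3211e-04 9.3211e-04 -9.3211e-04
  eq        0.004122      3.844     0.9366     0.1676
  solve Keq expr → x = -3.1070e-04; check Q = 1441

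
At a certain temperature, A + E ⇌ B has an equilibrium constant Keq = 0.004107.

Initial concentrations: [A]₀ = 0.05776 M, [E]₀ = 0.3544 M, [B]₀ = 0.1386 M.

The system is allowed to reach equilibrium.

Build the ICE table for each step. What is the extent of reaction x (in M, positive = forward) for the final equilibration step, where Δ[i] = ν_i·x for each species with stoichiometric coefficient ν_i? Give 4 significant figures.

Q₀ = 6.771 vs Keq = 0.004107 ⇒ Q>K, reverse
Step 1:
                  A         E         B
  Initial   0.05776    0.3544    0.1386
  Change     0.1382    0.1382   -0.1382
  Equil       0.196    0.4926 3.9646e-04
  solve Keq expr → x = -0.1382; check Q = 0.004107

x = -0.1382 M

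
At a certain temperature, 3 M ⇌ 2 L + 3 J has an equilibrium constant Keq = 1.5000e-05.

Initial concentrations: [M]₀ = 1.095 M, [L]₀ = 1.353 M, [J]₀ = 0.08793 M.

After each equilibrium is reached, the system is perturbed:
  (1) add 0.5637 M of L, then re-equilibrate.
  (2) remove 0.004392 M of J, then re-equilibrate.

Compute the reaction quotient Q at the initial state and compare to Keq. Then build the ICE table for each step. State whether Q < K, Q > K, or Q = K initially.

Q₀ = 9.4790e-04 vs Keq = 1.5000e-05 ⇒ Q>K, reverse
Step 1:
                    M           L           J
  init          1.095       1.353     0.08793
  Δ           0.06406    -0.04271    -0.06406
  eq            1.159        1.31     0.02387
  solve Keq expr → x = -0.02135; check Q = 1.5000e-05
Then add 0.5637 M of L.
Step 2:
                    M           L           J
  init          1.159       1.874     0.02387
  Δ          0.004964   -0.003309   -0.004964
  eq            1.164       1.871     0.01891
  solve Keq expr → x = -0.001655; check Q = 1.5000e-05
Then remove 0.004392 M of J.
Step 3:
                    M           L           J
  init          1.164       1.871     0.01452
  Δ         -0.004303    0.002869    0.004303
  eq             1.16       1.874     0.01882
  solve Keq expr → x = 0.001434; check Q = 1.5000e-05

Q₀ = 9.4790e-04; Q > K (proceeds reverse)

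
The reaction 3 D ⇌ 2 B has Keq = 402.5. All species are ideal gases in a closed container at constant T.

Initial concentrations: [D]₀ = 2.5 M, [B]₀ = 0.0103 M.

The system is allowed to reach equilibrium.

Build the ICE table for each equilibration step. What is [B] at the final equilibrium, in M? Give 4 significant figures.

Q₀ = 6.7898e-06 vs Keq = 402.5 ⇒ Q<K, forward
Step 1:
                  D         B
  Initial       2.5    0.0103
  Change     -2.318     1.545
  Equil      0.1818     1.556
  solve Keq expr → x = 0.7727; check Q = 402.5

[B]_eq = 1.556 M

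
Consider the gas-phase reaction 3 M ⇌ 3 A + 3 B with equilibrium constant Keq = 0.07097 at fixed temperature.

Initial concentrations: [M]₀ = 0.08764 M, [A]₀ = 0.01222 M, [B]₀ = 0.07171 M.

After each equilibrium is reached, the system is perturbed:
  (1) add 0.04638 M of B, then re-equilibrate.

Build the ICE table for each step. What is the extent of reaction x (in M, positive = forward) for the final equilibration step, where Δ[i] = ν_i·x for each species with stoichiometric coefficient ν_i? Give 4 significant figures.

x = -0.00175 M

Q₀ = 9.9964e-07 vs Keq = 0.07097 ⇒ Q<K, forward
Step 1:
                    M           A           B
  init        0.08764     0.01222     0.07171
  Δ          -0.06311     0.06311     0.06311
  eq          0.02453     0.07533      0.1348
  solve Keq expr → x = 0.02104; check Q = 0.07097
Then add 0.04638 M of B.
Step 2:
                    M           A           B
  init        0.02453     0.07533      0.1812
  Δ          0.005251   -0.005251   -0.005251
  eq          0.02978     0.07008      0.1759
  solve Keq expr → x = -0.00175; check Q = 0.07097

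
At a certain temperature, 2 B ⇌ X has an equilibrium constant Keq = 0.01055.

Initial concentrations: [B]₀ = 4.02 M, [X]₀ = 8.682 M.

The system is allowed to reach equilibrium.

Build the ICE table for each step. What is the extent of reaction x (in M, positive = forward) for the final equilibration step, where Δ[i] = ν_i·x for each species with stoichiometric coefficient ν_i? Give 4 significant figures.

Q₀ = 0.5372 vs Keq = 0.01055 ⇒ Q>K, reverse
Step 1:
                   B          X
  init          4.02      8.682
  Δ            11.97     -5.985
  eq           15.99      2.697
  solve Keq expr → x = -5.985; check Q = 0.01055

x = -5.985 M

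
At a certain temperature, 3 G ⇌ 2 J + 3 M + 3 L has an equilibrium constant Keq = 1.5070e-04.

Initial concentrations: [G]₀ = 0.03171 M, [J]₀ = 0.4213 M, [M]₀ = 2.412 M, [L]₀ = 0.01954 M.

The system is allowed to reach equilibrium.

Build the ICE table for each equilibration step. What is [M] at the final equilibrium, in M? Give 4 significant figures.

[M]_eq = 2.394 M

Q₀ = 0.5828 vs Keq = 1.5070e-04 ⇒ Q>K, reverse
Step 1:
                    G           J           M           L
  I           0.03171      0.4213       2.412     0.01954
  C           0.01755     -0.0117    -0.01755    -0.01755
  E           0.04926      0.4096       2.394    0.001985
  solve Keq expr → x = -0.005852; check Q = 1.5070e-04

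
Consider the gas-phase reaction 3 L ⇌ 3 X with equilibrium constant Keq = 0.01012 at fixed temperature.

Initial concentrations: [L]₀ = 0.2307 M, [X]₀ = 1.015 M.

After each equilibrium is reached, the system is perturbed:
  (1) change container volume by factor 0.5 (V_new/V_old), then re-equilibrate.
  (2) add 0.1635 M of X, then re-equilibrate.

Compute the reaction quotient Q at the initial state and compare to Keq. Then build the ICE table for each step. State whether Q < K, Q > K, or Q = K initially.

Q₀ = 85.16; Q > K (proceeds reverse)

Q₀ = 85.16 vs Keq = 0.01012 ⇒ Q>K, reverse
Step 1:
                  L         X
  I          0.2307     1.015
  C          0.7935   -0.7935
  E           1.024    0.2215
  solve Keq expr → x = -0.2645; check Q = 0.01012
Then change container volume by factor 0.5 (V_new/V_old).
Step 2:
                  L         X
  I           2.048    0.4431
  C               0         0
  E           2.048    0.4431
  solve Keq expr → x = 0; check Q = 0.01012
Then add 0.1635 M of X.
Step 3:
                  L         X
  I           2.048    0.6066
  C          0.1344   -0.1344
  E           2.183    0.4721
  solve Keq expr → x = -0.04481; check Q = 0.01012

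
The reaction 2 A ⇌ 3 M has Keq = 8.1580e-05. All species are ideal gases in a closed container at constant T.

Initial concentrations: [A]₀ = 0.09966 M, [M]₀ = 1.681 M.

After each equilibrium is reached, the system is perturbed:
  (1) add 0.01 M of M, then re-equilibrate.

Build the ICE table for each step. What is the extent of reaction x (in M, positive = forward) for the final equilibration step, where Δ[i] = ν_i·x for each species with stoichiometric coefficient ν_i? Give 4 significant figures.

Q₀ = 478.3 vs Keq = 8.1580e-05 ⇒ Q>K, reverse
Step 1:
                  A         M
  I         0.09966     1.681
  C           1.088    -1.632
  E           1.188   0.04865
  solve Keq expr → x = -0.5441; check Q = 8.1580e-05
Then add 0.01 M of M.
Step 2:
                  A         M
  I           1.188   0.05865
  C        0.006548 -0.009821
  E           1.194   0.04882
  solve Keq expr → x = -0.003274; check Q = 8.1580e-05

x = -0.003274 M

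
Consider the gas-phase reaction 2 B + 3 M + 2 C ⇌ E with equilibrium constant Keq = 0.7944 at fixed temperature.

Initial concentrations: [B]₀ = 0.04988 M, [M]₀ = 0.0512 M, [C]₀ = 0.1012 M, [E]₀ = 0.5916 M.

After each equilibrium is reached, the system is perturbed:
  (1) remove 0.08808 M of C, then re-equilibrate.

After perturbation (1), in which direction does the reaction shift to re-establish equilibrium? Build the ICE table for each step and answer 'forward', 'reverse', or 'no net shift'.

Direction: reverse

Q₀ = 1.7298e+08 vs Keq = 0.7944 ⇒ Q>K, reverse
Step 1:
                   B          M          C          E
  init       0.04988     0.0512     0.1012     0.5916
  Δ           0.6599     0.9899     0.6599      -0.33
  eq          0.7098      1.041     0.7611     0.2616
  solve Keq expr → x = -0.33; check Q = 0.7944
Then remove 0.08808 M of C.
Step 2:
                   B          M          C          E
  init        0.7098      1.041      0.673     0.2616
  Δ          0.02065    0.03097    0.02065   -0.01032
  eq          0.7305      1.072     0.6937     0.2513
  solve Keq expr → x = -0.01032; check Q = 0.7944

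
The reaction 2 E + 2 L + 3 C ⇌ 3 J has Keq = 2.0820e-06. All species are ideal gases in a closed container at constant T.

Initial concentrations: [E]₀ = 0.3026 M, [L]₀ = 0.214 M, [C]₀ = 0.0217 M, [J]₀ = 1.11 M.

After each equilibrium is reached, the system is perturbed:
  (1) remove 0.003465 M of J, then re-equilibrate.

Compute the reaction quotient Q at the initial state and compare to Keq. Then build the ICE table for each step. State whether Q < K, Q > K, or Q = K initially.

Q₀ = 3.1917e+07 vs Keq = 2.0820e-06 ⇒ Q>K, reverse
Step 1:
                   E          L          C          J
  init        0.3026      0.214     0.0217       1.11
  Δ           0.7306     0.7306      1.096     -1.096
  eq           1.033     0.9446      1.118    0.01404
  solve Keq expr → x = -0.3653; check Q = 2.0820e-06
Then remove 0.003465 M of J.
Step 2:
                   E          L          C          J
  init         1.033     0.9446      1.118    0.01058
  Δ        -0.002253  -0.002253   -0.00338    0.00338
  eq           1.031     0.9424      1.114    0.01396
  solve Keq expr → x = 0.001127; check Q = 2.0820e-06

Q₀ = 3.1917e+07; Q > K (proceeds reverse)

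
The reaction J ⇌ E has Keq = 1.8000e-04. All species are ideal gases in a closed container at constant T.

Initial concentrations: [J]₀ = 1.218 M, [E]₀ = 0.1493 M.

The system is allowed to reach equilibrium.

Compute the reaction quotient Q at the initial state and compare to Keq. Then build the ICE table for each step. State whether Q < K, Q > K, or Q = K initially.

Q₀ = 0.1226; Q > K (proceeds reverse)

Q₀ = 0.1226 vs Keq = 1.8000e-04 ⇒ Q>K, reverse
Step 1:
                    J           E
  init          1.218      0.1493
  Δ            0.1491     -0.1491
  eq            1.367  2.4607e-04
  solve Keq expr → x = -0.1491; check Q = 1.8000e-04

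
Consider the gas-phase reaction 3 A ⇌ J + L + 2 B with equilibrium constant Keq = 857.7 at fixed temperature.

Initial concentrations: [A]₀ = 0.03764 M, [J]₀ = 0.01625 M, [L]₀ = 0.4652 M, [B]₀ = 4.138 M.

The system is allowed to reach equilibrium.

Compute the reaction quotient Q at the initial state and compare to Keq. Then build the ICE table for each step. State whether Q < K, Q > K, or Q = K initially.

Q₀ = 2427 vs Keq = 857.7 ⇒ Q>K, reverse
Step 1:
                    A           J           L           B
  init        0.03764     0.01625      0.4652       4.138
  Δ           0.01104   -0.003681   -0.003681   -0.007363
  eq          0.04868     0.01257      0.4615       4.131
  solve Keq expr → x = -0.003681; check Q = 857.7

Q₀ = 2427; Q > K (proceeds reverse)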